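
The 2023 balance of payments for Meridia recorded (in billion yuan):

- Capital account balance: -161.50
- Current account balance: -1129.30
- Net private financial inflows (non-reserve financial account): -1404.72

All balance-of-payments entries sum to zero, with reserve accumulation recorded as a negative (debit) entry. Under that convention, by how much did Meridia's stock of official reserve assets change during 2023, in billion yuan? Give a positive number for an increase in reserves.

-2695.52

Official reserve transactions balance = -((-1129.30) + (-161.50) + (-1404.72)) = 2695.52
An accumulation of reserves is recorded as a debit (negative entry), so the change in the stock of reserves is the negative of that balance.
Change in official reserves = -(2695.52) = -2695.52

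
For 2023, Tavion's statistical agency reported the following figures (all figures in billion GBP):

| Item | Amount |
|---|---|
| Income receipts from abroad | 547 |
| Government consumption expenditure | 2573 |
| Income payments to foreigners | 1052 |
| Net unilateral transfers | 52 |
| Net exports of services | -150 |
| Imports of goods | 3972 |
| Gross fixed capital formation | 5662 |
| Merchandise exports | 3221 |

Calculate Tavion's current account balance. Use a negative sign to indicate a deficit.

Goods balance = 3221 - 3972 = -751
Services balance = -150
Trade balance (goods + services) = -751 + (-150) = -901
Net primary income = 547 - 1052 = -505
Net secondary income = 52
Current account = -901 + (-505) + 52 = -1354

-1354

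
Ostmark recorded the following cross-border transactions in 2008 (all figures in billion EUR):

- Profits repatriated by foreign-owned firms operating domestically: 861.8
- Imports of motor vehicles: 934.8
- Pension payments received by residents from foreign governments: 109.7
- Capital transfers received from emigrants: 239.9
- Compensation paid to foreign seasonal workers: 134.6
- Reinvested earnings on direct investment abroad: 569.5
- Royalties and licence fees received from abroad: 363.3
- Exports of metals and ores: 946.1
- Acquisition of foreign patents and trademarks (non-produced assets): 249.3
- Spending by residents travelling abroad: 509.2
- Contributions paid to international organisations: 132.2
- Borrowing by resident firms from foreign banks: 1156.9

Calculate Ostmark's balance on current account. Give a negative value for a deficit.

-584.0

Goods: 946.1 - 934.8 = 11.3
Services: -509.2 + 363.3 = -145.9
Primary income: 569.5 - 134.6 - 861.8 = -426.9
Secondary income: 109.7 - 132.2 = -22.5
Current account = 11.3 + (-145.9) + (-426.9) + (-22.5) = -584.0
(Excluded from the current account — capital account: capital transfers received from emigrants 239.9, acquisition of foreign patents and trademarks (non-produced assets) 249.3; financial account: borrowing by resident firms from foreign banks 1156.9.)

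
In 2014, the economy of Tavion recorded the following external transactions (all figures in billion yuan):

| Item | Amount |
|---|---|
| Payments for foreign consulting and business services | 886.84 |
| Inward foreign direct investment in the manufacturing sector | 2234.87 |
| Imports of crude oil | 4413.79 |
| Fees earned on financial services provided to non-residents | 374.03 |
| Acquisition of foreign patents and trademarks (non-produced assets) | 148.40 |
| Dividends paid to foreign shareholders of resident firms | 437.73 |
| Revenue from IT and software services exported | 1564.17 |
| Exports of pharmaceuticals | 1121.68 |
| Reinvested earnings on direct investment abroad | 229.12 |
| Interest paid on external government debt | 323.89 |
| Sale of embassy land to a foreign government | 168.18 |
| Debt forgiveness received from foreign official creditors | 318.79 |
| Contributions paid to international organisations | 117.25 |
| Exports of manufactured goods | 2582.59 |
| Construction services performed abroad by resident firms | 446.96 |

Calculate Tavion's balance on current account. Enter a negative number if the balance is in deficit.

139.05

Goods: 1121.68 + 2582.59 - 4413.79 = -709.52
Services: 374.03 + 446.96 - 886.84 + 1564.17 = 1498.32
Primary income: 229.12 - 323.89 - 437.73 = -532.50
Secondary income: -117.25
Current account = (-709.52) + 1498.32 + (-532.50) + (-117.25) = 139.05
(Excluded from the current account — financial account: inward foreign direct investment in the manufacturing sector 2234.87; capital account: acquisition of foreign patents and trademarks (non-produced assets) 148.40, sale of embassy land to a foreign government 168.18, debt forgiveness received from foreign official creditors 318.79.)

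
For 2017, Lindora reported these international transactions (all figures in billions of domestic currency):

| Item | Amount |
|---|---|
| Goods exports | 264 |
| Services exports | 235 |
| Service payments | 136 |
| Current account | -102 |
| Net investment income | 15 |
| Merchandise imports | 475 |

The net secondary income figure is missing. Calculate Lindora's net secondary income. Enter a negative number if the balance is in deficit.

-5

Current account = goods balance + services balance + net primary income + net secondary income
Sum of the known components = -97
Net secondary income = CA - (known components) = -102 - (-97) = -5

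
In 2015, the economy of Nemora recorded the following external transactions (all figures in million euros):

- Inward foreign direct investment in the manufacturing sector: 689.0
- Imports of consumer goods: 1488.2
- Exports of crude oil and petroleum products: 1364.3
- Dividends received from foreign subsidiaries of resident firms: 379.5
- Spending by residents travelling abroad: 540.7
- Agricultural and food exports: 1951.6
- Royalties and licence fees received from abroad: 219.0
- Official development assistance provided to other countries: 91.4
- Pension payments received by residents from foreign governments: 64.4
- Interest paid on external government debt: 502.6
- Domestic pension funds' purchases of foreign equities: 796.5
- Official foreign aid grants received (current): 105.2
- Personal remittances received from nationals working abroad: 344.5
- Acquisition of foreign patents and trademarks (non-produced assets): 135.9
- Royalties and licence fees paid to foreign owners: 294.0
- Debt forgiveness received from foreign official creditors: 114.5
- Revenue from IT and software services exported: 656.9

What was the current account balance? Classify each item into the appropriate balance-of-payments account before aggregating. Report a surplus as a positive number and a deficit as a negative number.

Goods: 1364.3 - 1488.2 + 1951.6 = 1827.7
Services: -540.7 - 294.0 + 219.0 + 656.9 = 41.2
Primary income: -502.6 + 379.5 = -123.1
Secondary income: 64.4 + 105.2 + 344.5 - 91.4 = 422.7
Current account = 1827.7 + 41.2 + (-123.1) + 422.7 = 2168.5
(Excluded from the current account — financial account: inward foreign direct investment in the manufacturing sector 689.0, domestic pension funds' purchases of foreign equities 796.5; capital account: acquisition of foreign patents and trademarks (non-produced assets) 135.9, debt forgiveness received from foreign official creditors 114.5.)

2168.5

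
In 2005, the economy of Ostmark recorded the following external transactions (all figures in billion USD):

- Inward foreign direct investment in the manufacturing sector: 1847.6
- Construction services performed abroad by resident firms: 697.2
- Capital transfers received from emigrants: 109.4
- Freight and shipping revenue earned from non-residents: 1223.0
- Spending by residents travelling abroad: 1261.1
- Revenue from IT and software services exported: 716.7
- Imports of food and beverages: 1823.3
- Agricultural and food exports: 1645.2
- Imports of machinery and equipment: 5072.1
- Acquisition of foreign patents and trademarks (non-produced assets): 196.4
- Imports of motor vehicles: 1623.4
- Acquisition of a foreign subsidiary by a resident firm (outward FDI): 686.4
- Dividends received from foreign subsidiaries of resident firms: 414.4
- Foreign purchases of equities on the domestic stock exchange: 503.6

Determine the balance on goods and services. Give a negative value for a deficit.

-5497.8

Goods: -1623.4 - 5072.1 - 1823.3 + 1645.2 = -6873.6
Services: -1261.1 + 697.2 + 1223.0 + 716.7 = 1375.8
Trade balance = -6873.6 + 1375.8 = -5497.8
(Excluded from the trade balance — financial account: inward foreign direct investment in the manufacturing sector 1847.6, acquisition of a foreign subsidiary by a resident firm (outward FDI) 686.4, foreign purchases of equities on the domestic stock exchange 503.6; capital account: capital transfers received from emigrants 109.4, acquisition of foreign patents and trademarks (non-produced assets) 196.4; primary income: dividends received from foreign subsidiaries of resident firms 414.4.)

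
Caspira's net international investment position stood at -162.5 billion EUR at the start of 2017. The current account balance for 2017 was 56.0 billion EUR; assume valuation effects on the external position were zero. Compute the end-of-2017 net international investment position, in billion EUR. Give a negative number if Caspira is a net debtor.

-106.5

With no valuation effects, change in NIIP = current account = 56.0
End-of-year NIIP = -162.5 + 56.0 = -106.5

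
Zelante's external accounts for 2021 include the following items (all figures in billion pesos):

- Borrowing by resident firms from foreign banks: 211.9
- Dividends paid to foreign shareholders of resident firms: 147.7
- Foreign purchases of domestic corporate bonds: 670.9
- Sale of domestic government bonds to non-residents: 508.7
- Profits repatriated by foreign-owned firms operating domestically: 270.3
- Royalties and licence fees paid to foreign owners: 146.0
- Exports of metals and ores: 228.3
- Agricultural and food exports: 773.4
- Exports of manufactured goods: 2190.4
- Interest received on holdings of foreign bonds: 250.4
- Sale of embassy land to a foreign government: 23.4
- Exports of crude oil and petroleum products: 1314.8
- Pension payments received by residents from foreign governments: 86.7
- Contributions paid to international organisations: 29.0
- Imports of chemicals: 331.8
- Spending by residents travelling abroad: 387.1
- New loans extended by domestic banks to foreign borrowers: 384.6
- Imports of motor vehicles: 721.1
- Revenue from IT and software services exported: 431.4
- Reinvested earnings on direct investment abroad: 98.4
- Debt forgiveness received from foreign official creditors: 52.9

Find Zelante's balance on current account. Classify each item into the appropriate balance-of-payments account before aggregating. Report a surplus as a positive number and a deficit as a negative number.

3340.8

Goods: 228.3 + 773.4 + 1314.8 - 721.1 - 331.8 + 2190.4 = 3454.0
Services: -387.1 - 146.0 + 431.4 = -101.7
Primary income: -270.3 + 250.4 - 147.7 + 98.4 = -69.2
Secondary income: -29.0 + 86.7 = 57.7
Current account = 3454.0 + (-101.7) + (-69.2) + 57.7 = 3340.8
(Excluded from the current account — financial account: borrowing by resident firms from foreign banks 211.9, foreign purchases of domestic corporate bonds 670.9, sale of domestic government bonds to non-residents 508.7, new loans extended by domestic banks to foreign borrowers 384.6; capital account: sale of embassy land to a foreign government 23.4, debt forgiveness received from foreign official creditors 52.9.)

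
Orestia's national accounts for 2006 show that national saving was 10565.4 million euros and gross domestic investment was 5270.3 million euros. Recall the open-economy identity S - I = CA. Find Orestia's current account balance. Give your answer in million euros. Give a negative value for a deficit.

CA = S - I = 10565.4 - 5270.3 = 5295.1

5295.1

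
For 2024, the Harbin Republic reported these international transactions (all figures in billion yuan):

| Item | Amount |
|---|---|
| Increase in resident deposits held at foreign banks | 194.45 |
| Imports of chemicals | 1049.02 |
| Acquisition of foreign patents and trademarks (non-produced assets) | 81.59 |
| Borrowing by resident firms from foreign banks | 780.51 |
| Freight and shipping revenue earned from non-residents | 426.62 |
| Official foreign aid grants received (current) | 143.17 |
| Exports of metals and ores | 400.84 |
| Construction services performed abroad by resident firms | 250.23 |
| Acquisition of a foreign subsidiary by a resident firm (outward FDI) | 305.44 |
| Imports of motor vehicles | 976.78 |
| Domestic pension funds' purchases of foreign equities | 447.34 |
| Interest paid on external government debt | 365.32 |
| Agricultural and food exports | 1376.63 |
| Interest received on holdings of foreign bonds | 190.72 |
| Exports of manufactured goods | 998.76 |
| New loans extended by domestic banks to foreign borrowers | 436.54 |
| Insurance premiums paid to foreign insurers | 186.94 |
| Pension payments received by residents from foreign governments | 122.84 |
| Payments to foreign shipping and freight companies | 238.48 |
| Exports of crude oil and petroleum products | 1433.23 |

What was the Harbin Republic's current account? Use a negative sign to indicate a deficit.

2526.50

Goods: 400.84 - 976.78 + 1376.63 + 1433.23 - 1049.02 + 998.76 = 2183.66
Services: 426.62 - 238.48 + 250.23 - 186.94 = 251.43
Primary income: 190.72 - 365.32 = -174.60
Secondary income: 143.17 + 122.84 = 266.01
Current account = 2183.66 + 251.43 + (-174.60) + 266.01 = 2526.50
(Excluded from the current account — financial account: increase in resident deposits held at foreign banks 194.45, borrowing by resident firms from foreign banks 780.51, acquisition of a foreign subsidiary by a resident firm (outward FDI) 305.44, domestic pension funds' purchases of foreign equities 447.34, new loans extended by domestic banks to foreign borrowers 436.54; capital account: acquisition of foreign patents and trademarks (non-produced assets) 81.59.)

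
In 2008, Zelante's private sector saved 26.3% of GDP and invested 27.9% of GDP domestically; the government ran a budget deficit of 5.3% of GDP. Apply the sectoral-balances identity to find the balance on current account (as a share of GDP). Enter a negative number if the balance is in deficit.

By the sectoral-balances identity, CA = (S_private - I) + (T - G).
Private balance = 26.3 - 27.9 = -1.6
Government balance (T - G) = -5.3
CA = -1.6 + (-5.3) = -6.9

-6.9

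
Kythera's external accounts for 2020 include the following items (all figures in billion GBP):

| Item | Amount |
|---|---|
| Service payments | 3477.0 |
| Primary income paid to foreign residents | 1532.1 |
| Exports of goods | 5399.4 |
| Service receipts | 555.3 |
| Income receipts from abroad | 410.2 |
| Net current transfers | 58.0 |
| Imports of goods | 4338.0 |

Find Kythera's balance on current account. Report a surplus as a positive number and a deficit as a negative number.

Goods balance = 5399.4 - 4338.0 = 1061.4
Services balance = 555.3 - 3477.0 = -2921.7
Trade balance (goods + services) = 1061.4 + (-2921.7) = -1860.3
Net primary income = 410.2 - 1532.1 = -1121.9
Net secondary income = 58.0
Current account = -1860.3 + (-1121.9) + 58.0 = -2924.2

-2924.2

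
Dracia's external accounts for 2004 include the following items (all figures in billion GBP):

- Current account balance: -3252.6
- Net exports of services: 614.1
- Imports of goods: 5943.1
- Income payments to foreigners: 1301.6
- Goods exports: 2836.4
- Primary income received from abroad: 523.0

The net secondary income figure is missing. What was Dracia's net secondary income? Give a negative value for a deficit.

18.6

Current account = goods balance + services balance + net primary income + net secondary income
Sum of the known components = -3271.2
Net secondary income = CA - (known components) = -3252.6 - (-3271.2) = 18.6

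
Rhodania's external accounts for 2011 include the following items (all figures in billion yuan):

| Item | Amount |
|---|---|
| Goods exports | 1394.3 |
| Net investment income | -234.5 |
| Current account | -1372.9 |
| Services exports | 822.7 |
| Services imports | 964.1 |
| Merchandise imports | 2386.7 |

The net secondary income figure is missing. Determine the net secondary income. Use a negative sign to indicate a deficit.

Current account = goods balance + services balance + net primary income + net secondary income
Sum of the known components = -1368.3
Net secondary income = CA - (known components) = -1372.9 - (-1368.3) = -4.6

-4.6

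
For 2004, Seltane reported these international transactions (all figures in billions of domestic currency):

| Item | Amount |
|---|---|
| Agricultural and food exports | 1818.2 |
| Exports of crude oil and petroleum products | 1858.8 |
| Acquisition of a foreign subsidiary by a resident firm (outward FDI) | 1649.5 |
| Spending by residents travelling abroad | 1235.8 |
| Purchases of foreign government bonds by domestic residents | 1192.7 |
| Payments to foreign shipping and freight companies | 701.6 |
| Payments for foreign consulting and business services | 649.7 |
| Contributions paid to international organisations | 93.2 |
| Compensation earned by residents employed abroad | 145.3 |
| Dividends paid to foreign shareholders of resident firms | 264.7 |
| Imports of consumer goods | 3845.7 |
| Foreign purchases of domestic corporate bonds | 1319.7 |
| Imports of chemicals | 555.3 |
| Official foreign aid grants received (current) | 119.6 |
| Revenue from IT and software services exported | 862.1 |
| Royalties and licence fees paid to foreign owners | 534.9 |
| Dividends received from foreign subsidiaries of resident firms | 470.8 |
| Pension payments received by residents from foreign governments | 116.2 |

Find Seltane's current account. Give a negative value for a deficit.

-2489.9

Goods: 1818.2 + 1858.8 - 3845.7 - 555.3 = -724.0
Services: -1235.8 + 862.1 - 534.9 - 701.6 - 649.7 = -2259.9
Primary income: 470.8 - 264.7 + 145.3 = 351.4
Secondary income: 116.2 + 119.6 - 93.2 = 142.6
Current account = (-724.0) + (-2259.9) + 351.4 + 142.6 = -2489.9
(Excluded from the current account — financial account: acquisition of a foreign subsidiary by a resident firm (outward FDI) 1649.5, purchases of foreign government bonds by domestic residents 1192.7, foreign purchases of domestic corporate bonds 1319.7.)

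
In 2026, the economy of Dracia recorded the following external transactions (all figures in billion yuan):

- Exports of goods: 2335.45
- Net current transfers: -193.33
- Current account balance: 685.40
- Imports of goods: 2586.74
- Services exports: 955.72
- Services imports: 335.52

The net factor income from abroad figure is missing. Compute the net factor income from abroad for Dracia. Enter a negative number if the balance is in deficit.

Current account = goods balance + services balance + net primary income + net secondary income
Sum of the known components = 175.58
Net factor income from abroad = CA - (known components) = 685.40 - 175.58 = 509.82

509.82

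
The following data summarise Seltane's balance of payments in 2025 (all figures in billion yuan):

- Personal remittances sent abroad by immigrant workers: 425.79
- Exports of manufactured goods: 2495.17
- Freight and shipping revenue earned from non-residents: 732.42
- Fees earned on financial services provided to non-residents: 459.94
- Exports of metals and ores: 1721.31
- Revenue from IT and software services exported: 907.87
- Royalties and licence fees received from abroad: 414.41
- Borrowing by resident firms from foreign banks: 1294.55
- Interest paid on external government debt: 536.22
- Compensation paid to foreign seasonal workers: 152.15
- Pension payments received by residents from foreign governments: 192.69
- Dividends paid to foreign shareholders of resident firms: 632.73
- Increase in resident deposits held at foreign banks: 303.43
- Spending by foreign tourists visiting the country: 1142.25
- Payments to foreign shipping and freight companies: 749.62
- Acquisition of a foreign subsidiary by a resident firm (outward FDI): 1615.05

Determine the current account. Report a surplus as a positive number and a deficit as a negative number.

Goods: 1721.31 + 2495.17 = 4216.48
Services: 459.94 + 1142.25 - 749.62 + 414.41 + 907.87 + 732.42 = 2907.27
Primary income: -536.22 - 632.73 - 152.15 = -1321.10
Secondary income: 192.69 - 425.79 = -233.10
Current account = 4216.48 + 2907.27 + (-1321.10) + (-233.10) = 5569.55
(Excluded from the current account — financial account: borrowing by resident firms from foreign banks 1294.55, increase in resident deposits held at foreign banks 303.43, acquisition of a foreign subsidiary by a resident firm (outward FDI) 1615.05.)

5569.55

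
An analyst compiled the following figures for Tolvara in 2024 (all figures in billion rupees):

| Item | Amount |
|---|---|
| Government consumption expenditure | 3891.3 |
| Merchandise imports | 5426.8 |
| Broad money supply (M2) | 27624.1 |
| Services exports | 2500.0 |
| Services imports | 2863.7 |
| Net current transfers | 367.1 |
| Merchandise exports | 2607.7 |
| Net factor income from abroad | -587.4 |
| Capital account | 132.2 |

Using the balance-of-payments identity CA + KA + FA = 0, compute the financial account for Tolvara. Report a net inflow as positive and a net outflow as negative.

3270.9

Goods balance = 2607.7 - 5426.8 = -2819.1
Services balance = 2500.0 - 2863.7 = -363.7
Trade balance (goods + services) = -2819.1 + (-363.7) = -3182.8
Net primary income = -587.4
Net secondary income = 367.1
Current account = -3182.8 + (-587.4) + 367.1 = -3403.1
Financial account = -(-3403.1 + 132.2) = 3270.9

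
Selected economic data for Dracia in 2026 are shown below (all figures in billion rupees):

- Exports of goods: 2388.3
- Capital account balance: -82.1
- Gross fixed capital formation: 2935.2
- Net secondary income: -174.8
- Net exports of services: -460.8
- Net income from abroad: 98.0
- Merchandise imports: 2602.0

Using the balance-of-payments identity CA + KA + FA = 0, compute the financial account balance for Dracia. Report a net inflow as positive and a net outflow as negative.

833.4

Goods balance = 2388.3 - 2602.0 = -213.7
Services balance = -460.8
Trade balance (goods + services) = -213.7 + (-460.8) = -674.5
Net primary income = 98.0
Net secondary income = -174.8
Current account = -674.5 + 98.0 + (-174.8) = -751.3
Financial account = -(-751.3 + (-82.1)) = 833.4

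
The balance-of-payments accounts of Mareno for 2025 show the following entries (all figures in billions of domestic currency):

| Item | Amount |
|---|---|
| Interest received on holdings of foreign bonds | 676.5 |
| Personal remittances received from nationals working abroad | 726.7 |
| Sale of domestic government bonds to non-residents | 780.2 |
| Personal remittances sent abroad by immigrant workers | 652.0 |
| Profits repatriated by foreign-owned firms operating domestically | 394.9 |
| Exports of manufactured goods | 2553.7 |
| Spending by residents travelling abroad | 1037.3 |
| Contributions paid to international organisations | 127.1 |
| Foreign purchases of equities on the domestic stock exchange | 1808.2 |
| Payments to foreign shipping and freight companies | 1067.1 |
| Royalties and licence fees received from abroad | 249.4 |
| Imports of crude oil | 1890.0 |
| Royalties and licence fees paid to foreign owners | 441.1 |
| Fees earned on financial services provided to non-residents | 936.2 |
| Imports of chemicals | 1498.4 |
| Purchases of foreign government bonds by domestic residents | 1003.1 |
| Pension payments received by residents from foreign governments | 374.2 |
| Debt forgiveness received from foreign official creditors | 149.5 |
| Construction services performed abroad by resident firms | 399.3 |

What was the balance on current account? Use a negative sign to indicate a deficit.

-1191.9

Goods: -1890.0 + 2553.7 - 1498.4 = -834.7
Services: 399.3 - 1037.3 - 1067.1 + 249.4 + 936.2 - 441.1 = -960.6
Primary income: -394.9 + 676.5 = 281.6
Secondary income: -652.0 - 127.1 + 726.7 + 374.2 = 321.8
Current account = (-834.7) + (-960.6) + 281.6 + 321.8 = -1191.9
(Excluded from the current account — financial account: sale of domestic government bonds to non-residents 780.2, foreign purchases of equities on the domestic stock exchange 1808.2, purchases of foreign government bonds by domestic residents 1003.1; capital account: debt forgiveness received from foreign official creditors 149.5.)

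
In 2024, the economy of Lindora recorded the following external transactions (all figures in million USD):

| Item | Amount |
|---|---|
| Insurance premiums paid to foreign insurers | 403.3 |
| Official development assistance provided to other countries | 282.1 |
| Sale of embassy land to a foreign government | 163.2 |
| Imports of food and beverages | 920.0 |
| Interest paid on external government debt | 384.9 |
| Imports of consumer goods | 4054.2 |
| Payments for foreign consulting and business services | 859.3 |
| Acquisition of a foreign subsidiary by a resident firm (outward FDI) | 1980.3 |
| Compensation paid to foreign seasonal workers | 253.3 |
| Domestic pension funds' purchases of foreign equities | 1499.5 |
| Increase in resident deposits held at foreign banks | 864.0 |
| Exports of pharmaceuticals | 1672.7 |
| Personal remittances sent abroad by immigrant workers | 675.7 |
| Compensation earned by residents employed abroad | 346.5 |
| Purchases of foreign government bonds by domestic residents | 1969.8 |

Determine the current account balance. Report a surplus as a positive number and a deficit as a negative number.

-5813.6

Goods: -920.0 - 4054.2 + 1672.7 = -3301.5
Services: -859.3 - 403.3 = -1262.6
Primary income: -384.9 - 253.3 + 346.5 = -291.7
Secondary income: -282.1 - 675.7 = -957.8
Current account = (-3301.5) + (-1262.6) + (-291.7) + (-957.8) = -5813.6
(Excluded from the current account — capital account: sale of embassy land to a foreign government 163.2; financial account: acquisition of a foreign subsidiary by a resident firm (outward FDI) 1980.3, domestic pension funds' purchases of foreign equities 1499.5, increase in resident deposits held at foreign banks 864.0, purchases of foreign government bonds by domestic residents 1969.8.)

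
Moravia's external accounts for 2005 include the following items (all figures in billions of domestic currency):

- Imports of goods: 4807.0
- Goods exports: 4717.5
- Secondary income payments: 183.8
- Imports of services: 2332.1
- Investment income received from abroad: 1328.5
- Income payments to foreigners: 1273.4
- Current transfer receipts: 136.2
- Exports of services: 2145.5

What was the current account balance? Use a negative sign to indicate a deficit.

Goods balance = 4717.5 - 4807.0 = -89.5
Services balance = 2145.5 - 2332.1 = -186.6
Trade balance (goods + services) = -89.5 + (-186.6) = -276.1
Net primary income = 1328.5 - 1273.4 = 55.1
Net secondary income = 136.2 - 183.8 = -47.6
Current account = -276.1 + 55.1 + (-47.6) = -268.6

-268.6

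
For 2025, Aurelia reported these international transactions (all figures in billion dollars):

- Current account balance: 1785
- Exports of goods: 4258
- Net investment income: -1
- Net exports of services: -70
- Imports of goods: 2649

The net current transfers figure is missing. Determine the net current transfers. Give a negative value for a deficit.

Current account = goods balance + services balance + net primary income + net secondary income
Sum of the known components = 1538
Net current transfers = CA - (known components) = 1785 - 1538 = 247

247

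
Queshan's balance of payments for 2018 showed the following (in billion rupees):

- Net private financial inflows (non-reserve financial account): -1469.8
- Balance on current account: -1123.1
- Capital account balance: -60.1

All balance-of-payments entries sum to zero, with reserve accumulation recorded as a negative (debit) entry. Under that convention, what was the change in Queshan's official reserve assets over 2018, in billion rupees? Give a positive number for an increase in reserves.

Official reserve transactions balance = -((-1123.1) + (-60.1) + (-1469.8)) = 2653.0
An accumulation of reserves is recorded as a debit (negative entry), so the change in the stock of reserves is the negative of that balance.
Change in official reserves = -(2653.0) = -2653.0

-2653.0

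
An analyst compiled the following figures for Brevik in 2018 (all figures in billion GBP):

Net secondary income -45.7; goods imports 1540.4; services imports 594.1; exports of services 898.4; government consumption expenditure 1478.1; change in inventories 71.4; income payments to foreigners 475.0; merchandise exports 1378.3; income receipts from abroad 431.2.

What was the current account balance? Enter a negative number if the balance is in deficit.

52.7

Goods balance = 1378.3 - 1540.4 = -162.1
Services balance = 898.4 - 594.1 = 304.3
Trade balance (goods + services) = -162.1 + 304.3 = 142.2
Net primary income = 431.2 - 475.0 = -43.8
Net secondary income = -45.7
Current account = 142.2 + (-43.8) + (-45.7) = 52.7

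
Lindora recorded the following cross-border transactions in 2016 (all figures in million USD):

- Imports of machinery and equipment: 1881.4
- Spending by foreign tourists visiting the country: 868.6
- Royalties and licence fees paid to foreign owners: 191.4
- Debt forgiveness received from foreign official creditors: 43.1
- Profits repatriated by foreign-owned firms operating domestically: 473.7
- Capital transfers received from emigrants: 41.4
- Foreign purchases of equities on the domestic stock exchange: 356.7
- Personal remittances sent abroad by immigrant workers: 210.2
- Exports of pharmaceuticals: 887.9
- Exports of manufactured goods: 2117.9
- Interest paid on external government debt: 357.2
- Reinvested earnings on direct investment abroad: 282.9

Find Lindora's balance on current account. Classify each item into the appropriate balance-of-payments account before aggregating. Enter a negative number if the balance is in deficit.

1043.4

Goods: 887.9 - 1881.4 + 2117.9 = 1124.4
Services: 868.6 - 191.4 = 677.2
Primary income: -357.2 - 473.7 + 282.9 = -548.0
Secondary income: -210.2
Current account = 1124.4 + 677.2 + (-548.0) + (-210.2) = 1043.4
(Excluded from the current account — capital account: debt forgiveness received from foreign official creditors 43.1, capital transfers received from emigrants 41.4; financial account: foreign purchases of equities on the domestic stock exchange 356.7.)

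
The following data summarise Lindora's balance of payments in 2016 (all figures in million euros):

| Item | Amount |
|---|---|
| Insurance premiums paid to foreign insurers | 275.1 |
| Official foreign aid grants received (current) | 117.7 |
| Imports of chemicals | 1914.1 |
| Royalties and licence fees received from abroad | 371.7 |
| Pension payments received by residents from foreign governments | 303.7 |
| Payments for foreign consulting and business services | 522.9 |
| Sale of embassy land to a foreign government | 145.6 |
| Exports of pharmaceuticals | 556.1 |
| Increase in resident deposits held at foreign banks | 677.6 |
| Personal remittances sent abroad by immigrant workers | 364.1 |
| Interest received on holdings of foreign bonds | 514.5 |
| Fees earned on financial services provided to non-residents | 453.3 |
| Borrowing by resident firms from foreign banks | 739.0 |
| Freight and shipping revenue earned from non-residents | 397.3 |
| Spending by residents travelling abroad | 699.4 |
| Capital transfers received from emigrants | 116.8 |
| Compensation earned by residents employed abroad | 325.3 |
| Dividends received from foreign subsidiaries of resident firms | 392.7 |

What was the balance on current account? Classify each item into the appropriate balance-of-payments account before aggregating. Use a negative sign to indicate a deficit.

Goods: -1914.1 + 556.1 = -1358.0
Services: -522.9 + 453.3 + 397.3 + 371.7 - 699.4 - 275.1 = -275.1
Primary income: 325.3 + 514.5 + 392.7 = 1232.5
Secondary income: -364.1 + 303.7 + 117.7 = 57.3
Current account = (-1358.0) + (-275.1) + 1232.5 + 57.3 = -343.3
(Excluded from the current account — capital account: sale of embassy land to a foreign government 145.6, capital transfers received from emigrants 116.8; financial account: increase in resident deposits held at foreign banks 677.6, borrowing by resident firms from foreign banks 739.0.)

-343.3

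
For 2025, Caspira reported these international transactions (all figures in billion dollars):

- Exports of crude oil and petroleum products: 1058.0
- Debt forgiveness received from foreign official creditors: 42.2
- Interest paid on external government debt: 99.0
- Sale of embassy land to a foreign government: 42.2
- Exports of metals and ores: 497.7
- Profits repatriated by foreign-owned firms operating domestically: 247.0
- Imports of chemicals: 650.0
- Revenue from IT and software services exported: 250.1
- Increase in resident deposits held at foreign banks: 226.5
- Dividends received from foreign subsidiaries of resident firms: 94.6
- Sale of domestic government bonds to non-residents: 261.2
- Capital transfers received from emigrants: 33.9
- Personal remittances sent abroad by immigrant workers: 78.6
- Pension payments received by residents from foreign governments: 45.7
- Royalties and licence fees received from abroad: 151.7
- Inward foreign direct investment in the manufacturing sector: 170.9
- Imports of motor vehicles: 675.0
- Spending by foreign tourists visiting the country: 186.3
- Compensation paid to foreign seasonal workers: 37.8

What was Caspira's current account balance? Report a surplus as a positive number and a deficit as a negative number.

496.7

Goods: 1058.0 + 497.7 - 675.0 - 650.0 = 230.7
Services: 151.7 + 250.1 + 186.3 = 588.1
Primary income: -37.8 - 247.0 - 99.0 + 94.6 = -289.2
Secondary income: 45.7 - 78.6 = -32.9
Current account = 230.7 + 588.1 + (-289.2) + (-32.9) = 496.7
(Excluded from the current account — capital account: debt forgiveness received from foreign official creditors 42.2, sale of embassy land to a foreign government 42.2, capital transfers received from emigrants 33.9; financial account: increase in resident deposits held at foreign banks 226.5, sale of domestic government bonds to non-residents 261.2, inward foreign direct investment in the manufacturing sector 170.9.)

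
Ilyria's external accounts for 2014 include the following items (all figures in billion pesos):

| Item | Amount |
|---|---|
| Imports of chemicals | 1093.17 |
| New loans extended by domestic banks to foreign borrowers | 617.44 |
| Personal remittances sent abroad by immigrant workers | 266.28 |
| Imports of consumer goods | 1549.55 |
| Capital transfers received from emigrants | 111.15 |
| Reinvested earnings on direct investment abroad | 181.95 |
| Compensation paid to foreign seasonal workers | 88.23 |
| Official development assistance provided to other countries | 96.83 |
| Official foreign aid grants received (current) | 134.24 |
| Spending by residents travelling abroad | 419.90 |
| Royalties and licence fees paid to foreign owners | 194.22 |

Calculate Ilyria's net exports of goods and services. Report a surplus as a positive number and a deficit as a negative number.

-3256.84

Goods: -1093.17 - 1549.55 = -2642.72
Services: -419.90 - 194.22 = -614.12
Trade balance = -2642.72 + (-614.12) = -3256.84
(Excluded from the trade balance — financial account: new loans extended by domestic banks to foreign borrowers 617.44; secondary income: personal remittances sent abroad by immigrant workers 266.28, official development assistance provided to other countries 96.83, official foreign aid grants received (current) 134.24; capital account: capital transfers received from emigrants 111.15; primary income: reinvested earnings on direct investment abroad 181.95, compensation paid to foreign seasonal workers 88.23.)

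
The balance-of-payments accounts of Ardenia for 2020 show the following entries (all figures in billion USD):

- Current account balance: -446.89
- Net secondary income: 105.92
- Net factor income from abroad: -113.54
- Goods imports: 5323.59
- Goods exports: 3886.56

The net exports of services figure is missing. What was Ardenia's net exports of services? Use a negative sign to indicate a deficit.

Current account = goods balance + services balance + net primary income + net secondary income
Sum of the known components = -1444.65
Net exports of services = CA - (known components) = -446.89 - (-1444.65) = 997.76

997.76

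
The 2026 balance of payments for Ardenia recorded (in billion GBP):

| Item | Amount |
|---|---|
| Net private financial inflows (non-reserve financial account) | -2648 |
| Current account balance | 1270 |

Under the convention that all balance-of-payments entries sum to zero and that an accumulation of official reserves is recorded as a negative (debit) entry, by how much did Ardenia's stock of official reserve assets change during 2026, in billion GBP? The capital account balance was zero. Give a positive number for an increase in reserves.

Official reserve transactions balance = -(1270 + (-2648)) = 1378
An accumulation of reserves is recorded as a debit (negative entry), so the change in the stock of reserves is the negative of that balance.
Change in official reserves = -(1378) = -1378

-1378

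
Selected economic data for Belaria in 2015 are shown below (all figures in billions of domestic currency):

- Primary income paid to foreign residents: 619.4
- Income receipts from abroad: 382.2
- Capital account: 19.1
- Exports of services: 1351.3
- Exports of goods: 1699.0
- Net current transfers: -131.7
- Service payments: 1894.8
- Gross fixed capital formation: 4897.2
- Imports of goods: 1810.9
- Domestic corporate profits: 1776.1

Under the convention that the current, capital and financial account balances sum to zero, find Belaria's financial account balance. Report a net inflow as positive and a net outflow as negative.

1005.2

Goods balance = 1699.0 - 1810.9 = -111.9
Services balance = 1351.3 - 1894.8 = -543.5
Trade balance (goods + services) = -111.9 + (-543.5) = -655.4
Net primary income = 382.2 - 619.4 = -237.2
Net secondary income = -131.7
Current account = -655.4 + (-237.2) + (-131.7) = -1024.3
Financial account = -(-1024.3 + 19.1) = 1005.2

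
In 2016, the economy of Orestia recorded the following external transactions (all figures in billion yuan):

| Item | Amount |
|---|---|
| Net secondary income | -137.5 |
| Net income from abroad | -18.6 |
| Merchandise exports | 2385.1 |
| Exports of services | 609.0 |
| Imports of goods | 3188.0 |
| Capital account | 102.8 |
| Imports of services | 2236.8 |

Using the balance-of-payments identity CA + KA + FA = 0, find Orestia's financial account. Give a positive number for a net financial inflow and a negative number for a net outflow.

Goods balance = 2385.1 - 3188.0 = -802.9
Services balance = 609.0 - 2236.8 = -1627.8
Trade balance (goods + services) = -802.9 + (-1627.8) = -2430.7
Net primary income = -18.6
Net secondary income = -137.5
Current account = -2430.7 + (-18.6) + (-137.5) = -2586.8
Financial account = -(-2586.8 + 102.8) = 2484.0

2484.0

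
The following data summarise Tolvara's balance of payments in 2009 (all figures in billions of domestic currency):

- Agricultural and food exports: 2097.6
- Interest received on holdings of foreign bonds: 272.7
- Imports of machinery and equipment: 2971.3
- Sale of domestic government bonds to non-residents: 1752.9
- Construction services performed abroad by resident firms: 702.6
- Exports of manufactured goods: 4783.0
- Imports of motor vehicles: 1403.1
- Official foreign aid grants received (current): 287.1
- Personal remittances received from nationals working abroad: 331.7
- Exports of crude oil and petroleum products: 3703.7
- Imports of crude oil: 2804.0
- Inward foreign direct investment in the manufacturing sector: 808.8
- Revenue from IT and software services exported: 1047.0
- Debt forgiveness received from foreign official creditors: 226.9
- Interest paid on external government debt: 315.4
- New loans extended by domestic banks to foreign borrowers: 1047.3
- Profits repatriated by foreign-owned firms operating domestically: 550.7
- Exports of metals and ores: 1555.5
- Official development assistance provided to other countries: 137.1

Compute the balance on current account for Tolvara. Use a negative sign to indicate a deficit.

6599.3

Goods: 2097.6 + 3703.7 - 2804.0 + 1555.5 - 2971.3 + 4783.0 - 1403.1 = 4961.4
Services: 1047.0 + 702.6 = 1749.6
Primary income: -315.4 + 272.7 - 550.7 = -593.4
Secondary income: -137.1 + 287.1 + 331.7 = 481.7
Current account = 4961.4 + 1749.6 + (-593.4) + 481.7 = 6599.3
(Excluded from the current account — financial account: sale of domestic government bonds to non-residents 1752.9, inward foreign direct investment in the manufacturing sector 808.8, new loans extended by domestic banks to foreign borrowers 1047.3; capital account: debt forgiveness received from foreign official creditors 226.9.)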